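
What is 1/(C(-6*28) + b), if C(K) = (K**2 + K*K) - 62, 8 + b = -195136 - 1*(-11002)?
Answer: -1/127756 ≈ -7.8274e-6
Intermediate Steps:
b = -184142 (b = -8 + (-195136 - 1*(-11002)) = -8 + (-195136 + 11002) = -8 - 184134 = -184142)
C(K) = -62 + 2*K**2 (C(K) = (K**2 + K**2) - 62 = 2*K**2 - 62 = -62 + 2*K**2)
1/(C(-6*28) + b) = 1/((-62 + 2*(-6*28)**2) - 184142) = 1/((-62 + 2*(-168)**2) - 184142) = 1/((-62 + 2*28224) - 184142) = 1/((-62 + 56448) - 184142) = 1/(56386 - 184142) = 1/(-127756) = -1/127756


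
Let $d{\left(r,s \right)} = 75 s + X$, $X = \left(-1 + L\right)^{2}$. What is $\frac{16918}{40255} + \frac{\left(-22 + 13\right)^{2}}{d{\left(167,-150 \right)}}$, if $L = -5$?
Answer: $\frac{20717533}{50157730} \approx 0.41305$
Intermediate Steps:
$X = 36$ ($X = \left(-1 - 5\right)^{2} = \left(-6\right)^{2} = 36$)
$d{\left(r,s \right)} = 36 + 75 s$ ($d{\left(r,s \right)} = 75 s + 36 = 36 + 75 s$)
$\frac{16918}{40255} + \frac{\left(-22 + 13\right)^{2}}{d{\left(167,-150 \right)}} = \frac{16918}{40255} + \frac{\left(-22 + 13\right)^{2}}{36 + 75 \left(-150\right)} = 16918 \cdot \frac{1}{40255} + \frac{\left(-9\right)^{2}}{36 - 11250} = \frac{16918}{40255} + \frac{81}{-11214} = \frac{16918}{40255} + 81 \left(- \frac{1}{11214}\right) = \frac{16918}{40255} - \frac{9}{1246} = \frac{20717533}{50157730}$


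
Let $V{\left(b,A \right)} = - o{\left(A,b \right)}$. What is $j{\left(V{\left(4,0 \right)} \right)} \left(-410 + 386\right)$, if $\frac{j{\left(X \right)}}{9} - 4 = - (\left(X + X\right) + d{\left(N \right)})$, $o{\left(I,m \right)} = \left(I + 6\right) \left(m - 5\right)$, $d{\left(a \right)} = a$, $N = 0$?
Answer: $1728$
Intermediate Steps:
$o{\left(I,m \right)} = \left(-5 + m\right) \left(6 + I\right)$ ($o{\left(I,m \right)} = \left(6 + I\right) \left(-5 + m\right) = \left(-5 + m\right) \left(6 + I\right)$)
$V{\left(b,A \right)} = 30 - 6 b + 5 A - A b$ ($V{\left(b,A \right)} = - (-30 - 5 A + 6 b + A b) = 30 - 6 b + 5 A - A b$)
$j{\left(X \right)} = 36 - 18 X$ ($j{\left(X \right)} = 36 + 9 \left(- (\left(X + X\right) + 0)\right) = 36 + 9 \left(- (2 X + 0)\right) = 36 + 9 \left(- 2 X\right) = 36 - 18 X$)
$j{\left(V{\left(4,0 \right)} \right)} \left(-410 + 386\right) = \left(36 - 18 \left(30 - 24 + 5 \cdot 0 - 0 \cdot 4\right)\right) \left(-410 + 386\right) = \left(36 - 18 \left(30 - 24 + 0 + 0\right)\right) \left(-24\right) = \left(36 - 108\right) \left(-24\right) = \left(-72\right) \left(-24\right) = 1728$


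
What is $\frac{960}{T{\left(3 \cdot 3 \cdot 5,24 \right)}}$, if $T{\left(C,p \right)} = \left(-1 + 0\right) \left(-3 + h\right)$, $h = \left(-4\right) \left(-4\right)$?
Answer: $- \frac{960}{13} \approx -73.846$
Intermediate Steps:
$h = 16$
$T{\left(C,p \right)} = -13$ ($T{\left(C,p \right)} = \left(-1 + 0\right) \left(-3 + 16\right) = \left(-1\right) 13 = -13$)
$\frac{960}{T{\left(3 \cdot 3 \cdot 5,24 \right)}} = \frac{960}{-13} = 960 \left(- \frac{1}{13}\right) = - \frac{960}{13}$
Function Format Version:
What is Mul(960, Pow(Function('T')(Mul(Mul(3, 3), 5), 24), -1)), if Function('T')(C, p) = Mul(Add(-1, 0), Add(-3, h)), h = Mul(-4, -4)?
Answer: Rational(-960, 13) ≈ -73.846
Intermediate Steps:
h = 16
Function('T')(C, p) = -13 (Function('T')(C, p) = Mul(Add(-1, 0), Add(-3, 16)) = Mul(-1, 13) = -13)
Mul(960, Pow(Function('T')(Mul(Mul(3, 3), 5), 24), -1)) = Mul(960, Pow(-13, -1)) = Mul(960, Rational(-1, 13)) = Rational(-960, 13)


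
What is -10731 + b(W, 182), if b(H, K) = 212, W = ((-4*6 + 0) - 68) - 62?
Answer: -10519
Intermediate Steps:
W = -154 (W = ((-24 + 0) - 68) - 62 = (-24 - 68) - 62 = -92 - 62 = -154)
-10731 + b(W, 182) = -10731 + 212 = -10519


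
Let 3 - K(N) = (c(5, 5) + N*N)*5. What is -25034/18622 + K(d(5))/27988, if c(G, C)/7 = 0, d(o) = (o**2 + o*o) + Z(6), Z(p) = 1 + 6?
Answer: -250777529/130298134 ≈ -1.9246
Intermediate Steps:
Z(p) = 7
d(o) = 7 + 2*o**2 (d(o) = (o**2 + o*o) + 7 = (o**2 + o**2) + 7 = 2*o**2 + 7 = 7 + 2*o**2)
c(G, C) = 0 (c(G, C) = 7*0 = 0)
K(N) = 3 - 5*N**2 (K(N) = 3 - (0 + N*N)*5 = 3 - (0 + N**2)*5 = 3 - N**2*5 = 3 - 5*N**2)
-25034/18622 + K(d(5))/27988 = -25034/18622 + (3 - 5*(7 + 2*5**2)**2)/27988 = -25034*1/18622 + (3 - 5*(7 + 2*25)**2)*(1/27988) = -12517/9311 + (3 - 5*(7 + 50)**2)*(1/27988) = -12517/9311 + (3 - 5*57**2)*(1/27988) = -12517/9311 + (3 - 5*3249)*(1/27988) = -12517/9311 + (3 - 16245)*(1/27988) = -12517/9311 - 16242*1/27988 = -12517/9311 - 8121/13994 = -250777529/130298134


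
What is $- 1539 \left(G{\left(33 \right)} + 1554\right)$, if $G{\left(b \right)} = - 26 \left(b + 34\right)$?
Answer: $289332$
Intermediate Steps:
$G{\left(b \right)} = -884 - 26 b$ ($G{\left(b \right)} = - 26 \left(34 + b\right) = -884 - 26 b$)
$- 1539 \left(G{\left(33 \right)} + 1554\right) = - 1539 \left(\left(-884 - 858\right) + 1554\right) = - 1539 \left(-1742 + 1554\right) = \left(-1539\right) \left(-188\right) = 289332$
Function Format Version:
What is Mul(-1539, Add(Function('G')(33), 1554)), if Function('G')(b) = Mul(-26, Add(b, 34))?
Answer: 289332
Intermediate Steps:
Function('G')(b) = Add(-884, Mul(-26, b)) (Function('G')(b) = Mul(-26, Add(34, b)) = Add(-884, Mul(-26, b)))
Mul(-1539, Add(Function('G')(33), 1554)) = Mul(-1539, Add(Add(-884, Mul(-26, 33)), 1554)) = Mul(-1539, Add(Add(-884, -858), 1554)) = Mul(-1539, Add(-1742, 1554)) = Mul(-1539, -188) = 289332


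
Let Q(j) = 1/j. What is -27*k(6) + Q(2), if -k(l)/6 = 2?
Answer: 649/2 ≈ 324.50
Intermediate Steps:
k(l) = -12 (k(l) = -6*2 = -12)
-27*k(6) + Q(2) = -27*(-12) + 1/2 = 324 + ½ = 649/2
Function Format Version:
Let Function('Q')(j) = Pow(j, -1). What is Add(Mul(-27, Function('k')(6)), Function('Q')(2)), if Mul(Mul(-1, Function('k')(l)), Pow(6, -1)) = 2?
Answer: Rational(649, 2) ≈ 324.50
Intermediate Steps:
Function('k')(l) = -12 (Function('k')(l) = Mul(-6, 2) = -12)
Add(Mul(-27, Function('k')(6)), Function('Q')(2)) = Add(Mul(-27, -12), Pow(2, -1)) = Add(324, Rational(1, 2)) = Rational(649, 2)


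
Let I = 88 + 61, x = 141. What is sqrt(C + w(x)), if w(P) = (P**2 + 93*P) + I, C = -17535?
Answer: 2*sqrt(3902) ≈ 124.93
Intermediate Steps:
I = 149
w(P) = 149 + P**2 + 93*P (w(P) = (P**2 + 93*P) + 149 = 149 + P**2 + 93*P)
sqrt(C + w(x)) = sqrt(-17535 + (149 + 141**2 + 93*141)) = sqrt(-17535 + (149 + 19881 + 13113)) = sqrt(-17535 + 33143) = sqrt(15608) = 2*sqrt(3902)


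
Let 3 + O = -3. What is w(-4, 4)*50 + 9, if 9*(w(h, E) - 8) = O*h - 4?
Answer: 4681/9 ≈ 520.11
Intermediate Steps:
O = -6 (O = -3 - 3 = -6)
w(h, E) = 68/9 - 2*h/3 (w(h, E) = 8 + (-6*h - 4)/9 = 8 + (-4 - 6*h)/9 = 8 + (-4/9 - 2*h/3) = 68/9 - 2*h/3)
w(-4, 4)*50 + 9 = (68/9 - 2/3*(-4))*50 + 9 = (68/9 + 8/3)*50 + 9 = (92/9)*50 + 9 = 4600/9 + 9 = 4681/9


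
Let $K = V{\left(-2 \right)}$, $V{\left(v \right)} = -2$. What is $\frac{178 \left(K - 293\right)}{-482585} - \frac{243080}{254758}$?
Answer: $- \frac{10392941922}{12294238943} \approx -0.84535$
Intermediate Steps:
$K = -2$
$\frac{178 \left(K - 293\right)}{-482585} - \frac{243080}{254758} = \frac{178 \left(-2 - 293\right)}{-482585} - \frac{243080}{254758} = 178 \left(-295\right) \left(- \frac{1}{482585}\right) - \frac{121540}{127379} = \left(-52510\right) \left(- \frac{1}{482585}\right) - \frac{121540}{127379} = \frac{10502}{96517} - \frac{121540}{127379} = - \frac{10392941922}{12294238943}$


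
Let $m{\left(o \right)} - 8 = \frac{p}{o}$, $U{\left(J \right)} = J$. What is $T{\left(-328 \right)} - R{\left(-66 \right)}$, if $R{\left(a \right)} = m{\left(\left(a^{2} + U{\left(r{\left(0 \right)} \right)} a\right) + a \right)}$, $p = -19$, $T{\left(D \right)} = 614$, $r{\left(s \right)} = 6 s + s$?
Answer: $\frac{2599759}{4290} \approx 606.0$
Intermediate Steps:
$r{\left(s \right)} = 7 s$
$m{\left(o \right)} = 8 - \frac{19}{o}$
$R{\left(a \right)} = 8 - \frac{19}{a + a^{2}}$ ($R{\left(a \right)} = 8 - \frac{19}{\left(a^{2} + 7 \cdot 0 a\right) + a} = 8 - \frac{19}{\left(a^{2} + 0 a\right) + a} = 8 - \frac{19}{\left(a^{2} + 0\right) + a} = 8 - \frac{19}{a^{2} + a} = 8 - \frac{19}{a + a^{2}}$)
$T{\left(-328 \right)} - R{\left(-66 \right)} = 614 - \left(8 - \frac{19}{\left(-66\right) \left(1 - 66\right)}\right) = 614 - \left(8 - - \frac{19}{66 \left(-65\right)}\right) = 614 - \left(8 - \left(- \frac{19}{66}\right) \left(- \frac{1}{65}\right)\right) = 614 - \left(8 - \frac{19}{4290}\right) = 614 - \frac{34301}{4290} = \frac{2599759}{4290}$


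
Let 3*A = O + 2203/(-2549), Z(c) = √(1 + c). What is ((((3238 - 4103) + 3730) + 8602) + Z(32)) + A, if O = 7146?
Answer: 105901100/7647 + √33 ≈ 13854.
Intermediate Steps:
A = 18212951/7647 (A = (7146 + 2203/(-2549))/3 = (7146 + 2203*(-1/2549))/3 = (7146 - 2203/2549)/3 = (⅓)*(18212951/2549) = 18212951/7647 ≈ 2381.7)
((((3238 - 4103) + 3730) + 8602) + Z(32)) + A = ((((3238 - 4103) + 3730) + 8602) + √(1 + 32)) + 18212951/7647 = (((-865 + 3730) + 8602) + √33) + 18212951/7647 = ((2865 + 8602) + √33) + 18212951/7647 = (11467 + √33) + 18212951/7647 = 105901100/7647 + √33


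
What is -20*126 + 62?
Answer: -2458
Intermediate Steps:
-20*126 + 62 = -2520 + 62 = -2458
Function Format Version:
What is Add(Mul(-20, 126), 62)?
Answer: -2458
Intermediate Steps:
Add(Mul(-20, 126), 62) = Add(-2520, 62) = -2458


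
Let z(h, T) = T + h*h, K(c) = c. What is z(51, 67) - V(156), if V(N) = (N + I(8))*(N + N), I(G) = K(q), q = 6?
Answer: -47876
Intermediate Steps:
I(G) = 6
V(N) = 2*N*(6 + N) (V(N) = (N + 6)*(N + N) = (6 + N)*(2*N) = 2*N*(6 + N))
z(h, T) = T + h**2
z(51, 67) - V(156) = (67 + 51**2) - 2*156*(6 + 156) = (67 + 2601) - 2*156*162 = 2668 - 1*50544 = 2668 - 50544 = -47876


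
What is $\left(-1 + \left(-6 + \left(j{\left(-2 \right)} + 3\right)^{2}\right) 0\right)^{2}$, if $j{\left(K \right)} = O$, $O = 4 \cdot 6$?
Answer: $1$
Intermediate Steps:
$O = 24$
$j{\left(K \right)} = 24$
$\left(-1 + \left(-6 + \left(j{\left(-2 \right)} + 3\right)^{2}\right) 0\right)^{2} = \left(-1 + \left(-6 + \left(24 + 3\right)^{2}\right) 0\right)^{2} = \left(-1 + \left(-6 + 27^{2}\right) 0\right)^{2} = \left(-1 + \left(-6 + 729\right) 0\right)^{2} = \left(-1 + 723 \cdot 0\right)^{2} = \left(-1 + 0\right)^{2} = \left(-1\right)^{2} = 1$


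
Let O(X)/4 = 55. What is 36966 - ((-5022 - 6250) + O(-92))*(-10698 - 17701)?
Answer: -313828782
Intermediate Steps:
O(X) = 220 (O(X) = 4*55 = 220)
36966 - ((-5022 - 6250) + O(-92))*(-10698 - 17701) = 36966 - ((-5022 - 6250) + 220)*(-10698 - 17701) = 36966 - (-11272 + 220)*(-28399) = 36966 - (-11052)*(-28399) = 36966 - 1*313865748 = 36966 - 313865748 = -313828782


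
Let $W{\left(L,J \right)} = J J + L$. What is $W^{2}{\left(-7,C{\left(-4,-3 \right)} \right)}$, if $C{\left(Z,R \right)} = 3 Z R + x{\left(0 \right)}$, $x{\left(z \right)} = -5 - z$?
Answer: $910116$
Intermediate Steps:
$C{\left(Z,R \right)} = -5 + 3 R Z$ ($C{\left(Z,R \right)} = 3 Z R - 5 = 3 R Z + \left(-5 + 0\right) = 3 R Z - 5 = -5 + 3 R Z$)
$W{\left(L,J \right)} = L + J^{2}$ ($W{\left(L,J \right)} = J^{2} + L = L + J^{2}$)
$W^{2}{\left(-7,C{\left(-4,-3 \right)} \right)} = \left(-7 + \left(-5 + 3 \left(-3\right) \left(-4\right)\right)^{2}\right)^{2} = \left(-7 + \left(-5 + 36\right)^{2}\right)^{2} = \left(-7 + 31^{2}\right)^{2} = \left(-7 + 961\right)^{2} = 954^{2} = 910116$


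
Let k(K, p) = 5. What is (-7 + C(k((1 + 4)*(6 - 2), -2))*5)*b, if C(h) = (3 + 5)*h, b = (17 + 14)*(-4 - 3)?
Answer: -41881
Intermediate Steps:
b = -217 (b = 31*(-7) = -217)
C(h) = 8*h
(-7 + C(k((1 + 4)*(6 - 2), -2))*5)*b = (-7 + (8*5)*5)*(-217) = (-7 + 40*5)*(-217) = (-7 + 200)*(-217) = 193*(-217) = -41881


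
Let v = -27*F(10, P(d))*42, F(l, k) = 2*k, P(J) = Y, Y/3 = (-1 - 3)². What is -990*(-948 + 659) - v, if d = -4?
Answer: 394974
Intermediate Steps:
Y = 48 (Y = 3*(-1 - 3)² = 3*(-4)² = 3*16 = 48)
P(J) = 48
v = -108864 (v = -54*48*42 = -27*96*42 = -2592*42 = -108864)
-990*(-948 + 659) - v = -990*(-948 + 659) - 1*(-108864) = -990*(-289) + 108864 = 286110 + 108864 = 394974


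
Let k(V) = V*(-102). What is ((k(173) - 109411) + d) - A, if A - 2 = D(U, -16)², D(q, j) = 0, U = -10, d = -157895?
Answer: -284954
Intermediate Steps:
k(V) = -102*V
A = 2 (A = 2 + 0² = 2 + 0 = 2)
((k(173) - 109411) + d) - A = ((-102*173 - 109411) - 157895) - 1*2 = ((-17646 - 109411) - 157895) - 2 = (-127057 - 157895) - 2 = -284952 - 2 = -284954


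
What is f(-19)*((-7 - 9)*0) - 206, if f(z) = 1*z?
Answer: -206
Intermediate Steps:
f(z) = z
f(-19)*((-7 - 9)*0) - 206 = -19*(-7 - 9)*0 - 206 = -(-304)*0 - 206 = -19*0 - 206 = 0 - 206 = -206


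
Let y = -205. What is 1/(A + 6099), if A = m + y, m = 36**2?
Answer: 1/7190 ≈ 0.00013908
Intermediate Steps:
m = 1296
A = 1091 (A = 1296 - 205 = 1091)
1/(A + 6099) = 1/(1091 + 6099) = 1/7190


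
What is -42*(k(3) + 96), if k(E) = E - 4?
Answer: -3990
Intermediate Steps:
k(E) = -4 + E
-42*(k(3) + 96) = -42*((-4 + 3) + 96) = -42*(-1 + 96) = -42*95 = -3990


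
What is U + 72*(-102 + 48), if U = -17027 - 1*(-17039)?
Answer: -3876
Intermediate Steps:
U = 12 (U = -17027 + 17039 = 12)
U + 72*(-102 + 48) = 12 + 72*(-102 + 48) = 12 + 72*(-54) = 12 - 3888 = -3876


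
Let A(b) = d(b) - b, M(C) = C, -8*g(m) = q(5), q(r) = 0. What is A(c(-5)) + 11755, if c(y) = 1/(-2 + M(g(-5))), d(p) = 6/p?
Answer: 23487/2 ≈ 11744.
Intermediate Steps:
g(m) = 0 (g(m) = -⅛*0 = 0)
c(y) = -½ (c(y) = 1/(-2 + 0) = 1/(-2) = -½)
A(b) = -b + 6/b (A(b) = 6/b - b = -b + 6/b)
A(c(-5)) + 11755 = (-1*(-½) + 6/(-½)) + 11755 = (½ + 6*(-2)) + 11755 = (½ - 12) + 11755 = -23/2 + 11755 = 23487/2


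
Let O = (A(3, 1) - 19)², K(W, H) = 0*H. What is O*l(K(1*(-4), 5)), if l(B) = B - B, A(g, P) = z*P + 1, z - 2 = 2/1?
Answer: 0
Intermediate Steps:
z = 4 (z = 2 + 2/1 = 2 + 2*1 = 2 + 2 = 4)
A(g, P) = 1 + 4*P (A(g, P) = 4*P + 1 = 1 + 4*P)
K(W, H) = 0
l(B) = 0
O = 196 (O = ((1 + 4*1) - 19)² = ((1 + 4) - 19)² = (5 - 19)² = (-14)² = 196)
O*l(K(1*(-4), 5)) = 196*0 = 0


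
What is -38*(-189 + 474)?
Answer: -10830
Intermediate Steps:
-38*(-189 + 474) = -38*285 = -10830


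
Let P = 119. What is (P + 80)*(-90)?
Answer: -17910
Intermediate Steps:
(P + 80)*(-90) = (119 + 80)*(-90) = 199*(-90) = -17910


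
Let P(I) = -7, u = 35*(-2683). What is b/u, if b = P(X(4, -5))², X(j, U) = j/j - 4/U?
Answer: -7/13415 ≈ -0.00052180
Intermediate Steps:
X(j, U) = 1 - 4/U
u = -93905
b = 49 (b = (-7)² = 49)
b/u = 49/(-93905) = 49*(-1/93905) = -7/13415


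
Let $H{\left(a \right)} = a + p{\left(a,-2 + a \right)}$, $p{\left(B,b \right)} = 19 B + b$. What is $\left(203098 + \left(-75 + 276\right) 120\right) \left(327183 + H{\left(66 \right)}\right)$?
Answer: $74656336606$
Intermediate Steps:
$p{\left(B,b \right)} = b + 19 B$
$H{\left(a \right)} = -2 + 21 a$ ($H{\left(a \right)} = a + \left(\left(-2 + a\right) + 19 a\right) = a + \left(-2 + 20 a\right) = -2 + 21 a$)
$\left(203098 + \left(-75 + 276\right) 120\right) \left(327183 + H{\left(66 \right)}\right) = \left(203098 + \left(-75 + 276\right) 120\right) \left(327183 + \left(-2 + 21 \cdot 66\right)\right) = \left(203098 + 201 \cdot 120\right) \left(327183 + \left(-2 + 1386\right)\right) = \left(203098 + 24120\right) \left(327183 + 1384\right) = 227218 \cdot 328567 = 74656336606$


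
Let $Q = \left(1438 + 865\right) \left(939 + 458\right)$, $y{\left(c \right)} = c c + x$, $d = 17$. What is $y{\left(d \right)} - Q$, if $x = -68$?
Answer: $-3217070$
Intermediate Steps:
$y{\left(c \right)} = -68 + c^{2}$ ($y{\left(c \right)} = c c - 68 = c^{2} - 68 = -68 + c^{2}$)
$Q = 3217291$ ($Q = 2303 \cdot 1397 = 3217291$)
$y{\left(d \right)} - Q = \left(-68 + 17^{2}\right) - 3217291 = \left(-68 + 289\right) - 3217291 = 221 - 3217291 = -3217070$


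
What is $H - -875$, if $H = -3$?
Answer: $872$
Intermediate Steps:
$H - -875 = -3 - -875 = -3 + 875 = 872$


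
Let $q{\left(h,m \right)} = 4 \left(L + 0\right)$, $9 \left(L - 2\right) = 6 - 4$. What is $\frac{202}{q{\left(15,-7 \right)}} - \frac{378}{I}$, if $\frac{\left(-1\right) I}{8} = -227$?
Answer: $\frac{204453}{9080} \approx 22.517$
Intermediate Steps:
$I = 1816$ ($I = \left(-8\right) \left(-227\right) = 1816$)
$L = \frac{20}{9}$ ($L = 2 + \frac{6 - 4}{9} = 2 + \frac{1}{9} \cdot 2 = 2 + \frac{2}{9} = \frac{20}{9} \approx 2.2222$)
$q{\left(h,m \right)} = \frac{80}{9}$ ($q{\left(h,m \right)} = 4 \left(\frac{20}{9} + 0\right) = 4 \cdot \frac{20}{9} = \frac{80}{9}$)
$\frac{202}{q{\left(15,-7 \right)}} - \frac{378}{I} = \frac{202}{\frac{80}{9}} - \frac{378}{1816} = 202 \cdot \frac{9}{80} - \frac{189}{908} = \frac{909}{40} - \frac{189}{908} = \frac{204453}{9080}$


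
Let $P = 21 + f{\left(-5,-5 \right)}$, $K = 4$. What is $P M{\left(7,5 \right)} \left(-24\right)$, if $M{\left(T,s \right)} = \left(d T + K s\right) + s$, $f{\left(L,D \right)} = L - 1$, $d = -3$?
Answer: $-1440$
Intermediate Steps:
$f{\left(L,D \right)} = -1 + L$
$M{\left(T,s \right)} = - 3 T + 5 s$ ($M{\left(T,s \right)} = \left(- 3 T + 4 s\right) + s = - 3 T + 5 s$)
$P = 15$ ($P = 21 - 6 = 15$)
$P M{\left(7,5 \right)} \left(-24\right) = 15 \left(\left(-3\right) 7 + 5 \cdot 5\right) \left(-24\right) = 15 \left(-21 + 25\right) \left(-24\right) = 15 \cdot 4 \left(-24\right) = 60 \left(-24\right) = -1440$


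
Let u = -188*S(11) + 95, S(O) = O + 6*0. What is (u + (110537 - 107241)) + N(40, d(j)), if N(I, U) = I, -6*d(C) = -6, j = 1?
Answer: 1363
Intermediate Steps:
S(O) = O (S(O) = O + 0 = O)
d(C) = 1 (d(C) = -⅙*(-6) = 1)
u = -1973 (u = -188*11 + 95 = -2068 + 95 = -1973)
(u + (110537 - 107241)) + N(40, d(j)) = (-1973 + (110537 - 107241)) + 40 = (-1973 + 3296) + 40 = 1323 + 40 = 1363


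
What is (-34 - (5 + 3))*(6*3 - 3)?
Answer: -630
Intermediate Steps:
(-34 - (5 + 3))*(6*3 - 3) = (-34 - 1*8)*(18 - 3) = (-34 - 8)*15 = -42*15 = -630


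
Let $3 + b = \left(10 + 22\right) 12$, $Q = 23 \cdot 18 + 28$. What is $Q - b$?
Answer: $61$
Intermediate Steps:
$Q = 442$ ($Q = 414 + 28 = 442$)
$b = 381$ ($b = -3 + \left(10 + 22\right) 12 = -3 + 32 \cdot 12 = -3 + 384 = 381$)
$Q - b = 442 - 381 = 61$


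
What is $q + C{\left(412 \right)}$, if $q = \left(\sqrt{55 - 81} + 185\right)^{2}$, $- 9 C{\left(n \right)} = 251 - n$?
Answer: $\frac{307952}{9} + 370 i \sqrt{26} \approx 34217.0 + 1886.6 i$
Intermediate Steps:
$C{\left(n \right)} = - \frac{251}{9} + \frac{n}{9}$ ($C{\left(n \right)} = - \frac{251 - n}{9} = - \frac{251}{9} + \frac{n}{9}$)
$q = \left(185 + i \sqrt{26}\right)^{2}$ ($q = \left(\sqrt{-26} + 185\right)^{2} = \left(i \sqrt{26} + 185\right)^{2} = \left(185 + i \sqrt{26}\right)^{2} \approx 34199.0 + 1886.6 i$)
$q + C{\left(412 \right)} = \left(185 + i \sqrt{26}\right)^{2} + \left(- \frac{251}{9} + \frac{1}{9} \cdot 412\right) = \left(185 + i \sqrt{26}\right)^{2} + \left(- \frac{251}{9} + \frac{412}{9}\right) = \left(185 + i \sqrt{26}\right)^{2} + \frac{161}{9} = \frac{161}{9} + \left(185 + i \sqrt{26}\right)^{2}$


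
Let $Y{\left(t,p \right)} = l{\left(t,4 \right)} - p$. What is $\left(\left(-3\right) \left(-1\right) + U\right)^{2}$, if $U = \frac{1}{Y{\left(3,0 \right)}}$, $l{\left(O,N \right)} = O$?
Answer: $\frac{100}{9} \approx 11.111$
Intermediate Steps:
$Y{\left(t,p \right)} = t - p$
$U = \frac{1}{3}$ ($U = \frac{1}{3 - 0} = \frac{1}{3 + 0} = \frac{1}{3} \approx 0.33333$)
$\left(\left(-3\right) \left(-1\right) + U\right)^{2} = \left(\left(-3\right) \left(-1\right) + \frac{1}{3}\right)^{2} = \left(3 + \frac{1}{3}\right)^{2} = \left(\frac{10}{3}\right)^{2} = \frac{100}{9}$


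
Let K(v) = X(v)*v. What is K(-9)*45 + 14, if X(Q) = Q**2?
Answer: -32791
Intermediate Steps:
K(v) = v**3 (K(v) = v**2*v = v**3)
K(-9)*45 + 14 = (-9)**3*45 + 14 = -729*45 + 14 = -32805 + 14 = -32791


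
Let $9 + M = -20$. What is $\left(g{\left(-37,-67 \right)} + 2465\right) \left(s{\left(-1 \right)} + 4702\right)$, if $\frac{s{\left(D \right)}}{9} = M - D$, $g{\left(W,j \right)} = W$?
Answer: $10804600$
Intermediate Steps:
$M = -29$ ($M = -9 - 20 = -29$)
$s{\left(D \right)} = -261 - 9 D$ ($s{\left(D \right)} = 9 \left(-29 - D\right) = -261 - 9 D$)
$\left(g{\left(-37,-67 \right)} + 2465\right) \left(s{\left(-1 \right)} + 4702\right) = \left(-37 + 2465\right) \left(\left(-261 - -9\right) + 4702\right) = 2428 \left(\left(-261 + 9\right) + 4702\right) = 2428 \left(-252 + 4702\right) = 2428 \cdot 4450 = 10804600$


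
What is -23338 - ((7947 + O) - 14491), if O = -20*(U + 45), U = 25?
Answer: -15394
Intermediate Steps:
O = -1400 (O = -20*(25 + 45) = -20*70 = -1400)
-23338 - ((7947 + O) - 14491) = -23338 - ((7947 - 1400) - 14491) = -23338 - (6547 - 14491) = -23338 - 1*(-7944) = -23338 + 7944 = -15394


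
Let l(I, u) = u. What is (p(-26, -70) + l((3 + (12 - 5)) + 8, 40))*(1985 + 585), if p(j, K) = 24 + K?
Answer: -15420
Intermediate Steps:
(p(-26, -70) + l((3 + (12 - 5)) + 8, 40))*(1985 + 585) = ((24 - 70) + 40)*(1985 + 585) = (-46 + 40)*2570 = -6*2570 = -15420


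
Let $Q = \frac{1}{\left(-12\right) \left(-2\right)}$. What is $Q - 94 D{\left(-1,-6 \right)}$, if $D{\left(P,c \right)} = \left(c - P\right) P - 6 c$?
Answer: $- \frac{92495}{24} \approx -3854.0$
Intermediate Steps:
$D{\left(P,c \right)} = - 6 c + P \left(c - P\right)$ ($D{\left(P,c \right)} = P \left(c - P\right) - 6 c = - 6 c + P \left(c - P\right)$)
$Q = \frac{1}{24} \approx 0.041667$
$Q - 94 D{\left(-1,-6 \right)} = \frac{1}{24} - 94 \left(- \left(-1\right)^{2} - -36 - -6\right) = \frac{1}{24} - 94 \left(\left(-1\right) 1 + 36 + 6\right) = \frac{1}{24} - 94 \left(-1 + 36 + 6\right) = \frac{1}{24} - 3854 = - \frac{92495}{24}$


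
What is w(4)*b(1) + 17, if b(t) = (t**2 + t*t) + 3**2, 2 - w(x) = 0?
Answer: 39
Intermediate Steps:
w(x) = 2 (w(x) = 2 - 1*0 = 2 + 0 = 2)
b(t) = 9 + 2*t**2 (b(t) = (t**2 + t**2) + 9 = 2*t**2 + 9 = 9 + 2*t**2)
w(4)*b(1) + 17 = 2*(9 + 2*1**2) + 17 = 2*(9 + 2*1) + 17 = 2*(9 + 2) + 17 = 2*11 + 17 = 22 + 17 = 39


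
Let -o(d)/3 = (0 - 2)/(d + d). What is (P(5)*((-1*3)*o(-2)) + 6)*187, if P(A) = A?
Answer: 10659/2 ≈ 5329.5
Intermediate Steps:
o(d) = 3/d (o(d) = -3*(0 - 2)/(d + d) = -(-6)/(2*d) = -(-6)*1/(2*d) = -(-3)/d = 3/d)
(P(5)*((-1*3)*o(-2)) + 6)*187 = (5*((-1*3)*(3/(-2))) + 6)*187 = (5*(-9*(-1)/2) + 6)*187 = (5*(-3*(-3/2)) + 6)*187 = (5*(9/2) + 6)*187 = (45/2 + 6)*187 = (57/2)*187 = 10659/2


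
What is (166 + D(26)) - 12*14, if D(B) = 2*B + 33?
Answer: 83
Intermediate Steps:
D(B) = 33 + 2*B
(166 + D(26)) - 12*14 = (166 + (33 + 2*26)) - 12*14 = (166 + (33 + 52)) - 1*168 = (166 + 85) - 168 = 251 - 168 = 83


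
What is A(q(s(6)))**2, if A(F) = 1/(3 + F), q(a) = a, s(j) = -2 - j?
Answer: 1/25 ≈ 0.040000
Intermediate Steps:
A(q(s(6)))**2 = (1/(3 + (-2 - 1*6)))**2 = (1/(3 + (-2 - 6)))**2 = (1/(3 - 8))**2 = (1/(-5))**2 = (-1/5)**2 = 1/25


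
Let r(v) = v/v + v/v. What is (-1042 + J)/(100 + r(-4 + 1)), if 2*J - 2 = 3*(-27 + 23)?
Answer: -349/34 ≈ -10.265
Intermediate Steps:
r(v) = 2 (r(v) = 1 + 1 = 2)
J = -5 (J = 1 + (3*(-27 + 23))/2 = 1 + (3*(-4))/2 = 1 + (½)*(-12) = 1 - 6 = -5)
(-1042 + J)/(100 + r(-4 + 1)) = (-1042 - 5)/(100 + 2) = -1047/102 = -1047*1/102 = -349/34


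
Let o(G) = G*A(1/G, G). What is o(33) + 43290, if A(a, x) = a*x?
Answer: 43323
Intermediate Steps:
o(G) = G (o(G) = G*(G/G) = G*1 = G)
o(33) + 43290 = 33 + 43290 = 43323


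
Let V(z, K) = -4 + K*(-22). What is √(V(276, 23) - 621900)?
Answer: I*√622410 ≈ 788.93*I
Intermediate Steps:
V(z, K) = -4 - 22*K
√(V(276, 23) - 621900) = √((-4 - 22*23) - 621900) = √((-4 - 506) - 621900) = √(-510 - 621900) = √(-622410) = I*√622410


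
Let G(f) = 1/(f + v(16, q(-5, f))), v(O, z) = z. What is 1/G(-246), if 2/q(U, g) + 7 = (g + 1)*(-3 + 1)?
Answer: -118816/483 ≈ -246.00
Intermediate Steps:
q(U, g) = 2/(-9 - 2*g) (q(U, g) = 2/(-7 + (g + 1)*(-3 + 1)) = 2/(-7 + (1 + g)*(-2)) = 2/(-7 + (-2 - 2*g)) = 2/(-9 - 2*g))
G(f) = 1/(f - 2/(9 + 2*f))
1/G(-246) = 1/((9 + 2*(-246))/(-2 - 246*(9 + 2*(-246)))) = 1/((9 - 492)/(-2 - 246*(9 - 492))) = 1/(-483/(-2 - 246*(-483))) = 1/(-483/(-2 + 118818)) = 1/(-483/118816) = -118816/483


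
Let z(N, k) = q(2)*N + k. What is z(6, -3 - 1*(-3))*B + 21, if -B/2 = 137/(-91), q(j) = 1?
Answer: 3555/91 ≈ 39.066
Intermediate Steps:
B = 274/91 (B = -274/(-91) = -274*(-1)/91 = -2*(-137/91) = 274/91 ≈ 3.0110)
z(N, k) = N + k (z(N, k) = 1*N + k = N + k)
z(6, -3 - 1*(-3))*B + 21 = (6 + (-3 - 1*(-3)))*(274/91) + 21 = (6 + (-3 + 3))*(274/91) + 21 = (6 + 0)*(274/91) + 21 = 6*(274/91) + 21 = 1644/91 + 21 = 3555/91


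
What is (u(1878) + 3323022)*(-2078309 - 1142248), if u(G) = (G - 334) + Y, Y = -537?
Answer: -10705224864153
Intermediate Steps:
u(G) = -871 + G (u(G) = (G - 334) - 537 = (-334 + G) - 537 = -871 + G)
(u(1878) + 3323022)*(-2078309 - 1142248) = ((-871 + 1878) + 3323022)*(-2078309 - 1142248) = (1007 + 3323022)*(-3220557) = 3324029*(-3220557) = -10705224864153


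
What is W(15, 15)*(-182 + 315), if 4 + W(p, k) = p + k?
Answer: 3458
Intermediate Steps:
W(p, k) = -4 + k + p (W(p, k) = -4 + (p + k) = -4 + (k + p) = -4 + k + p)
W(15, 15)*(-182 + 315) = (-4 + 15 + 15)*(-182 + 315) = 26*133 = 3458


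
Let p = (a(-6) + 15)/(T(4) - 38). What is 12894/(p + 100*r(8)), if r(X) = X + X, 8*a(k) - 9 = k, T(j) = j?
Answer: 3507168/435077 ≈ 8.0610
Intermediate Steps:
a(k) = 9/8 + k/8
p = -123/272 (p = ((9/8 + (⅛)*(-6)) + 15)/(4 - 38) = ((9/8 - ¾) + 15)/(-34) = (3/8 + 15)*(-1/34) = (123/8)*(-1/34) = -123/272 ≈ -0.45221)
r(X) = 2*X
12894/(p + 100*r(8)) = 12894/(-123/272 + 100*(2*8)) = 12894/(-123/272 + 100*16) = 12894/(-123/272 + 1600) = 12894/(435077/272) = 12894*(272/435077) = 3507168/435077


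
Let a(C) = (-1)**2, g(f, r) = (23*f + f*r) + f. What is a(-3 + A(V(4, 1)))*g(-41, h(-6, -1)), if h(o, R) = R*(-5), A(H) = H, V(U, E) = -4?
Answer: -1189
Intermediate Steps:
h(o, R) = -5*R
g(f, r) = 24*f + f*r
a(C) = 1
a(-3 + A(V(4, 1)))*g(-41, h(-6, -1)) = 1*(-41*(24 - 5*(-1))) = 1*(-41*(24 + 5)) = 1*(-41*29) = 1*(-1189) = -1189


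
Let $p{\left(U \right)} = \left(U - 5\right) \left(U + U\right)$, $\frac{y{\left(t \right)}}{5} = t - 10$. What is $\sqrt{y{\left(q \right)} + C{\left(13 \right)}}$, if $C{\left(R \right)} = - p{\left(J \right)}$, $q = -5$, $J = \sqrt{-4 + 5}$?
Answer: $i \sqrt{67} \approx 8.1853 i$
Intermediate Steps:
$J = 1$ ($J = \sqrt{1} = 1$)
$y{\left(t \right)} = -50 + 5 t$ ($y{\left(t \right)} = 5 \left(t - 10\right) = 5 \left(-10 + t\right) = -50 + 5 t$)
$p{\left(U \right)} = 2 U \left(-5 + U\right)$ ($p{\left(U \right)} = \left(-5 + U\right) 2 U = 2 U \left(-5 + U\right)$)
$C{\left(R \right)} = 8$ ($C{\left(R \right)} = - 2 \cdot 1 \left(-5 + 1\right) = - 2 \cdot 1 \left(-4\right) = \left(-1\right) \left(-8\right) = 8$)
$\sqrt{y{\left(q \right)} + C{\left(13 \right)}} = \sqrt{\left(-50 + 5 \left(-5\right)\right) + 8} = \sqrt{\left(-50 - 25\right) + 8} = \sqrt{-75 + 8} = \sqrt{-67} = i \sqrt{67}$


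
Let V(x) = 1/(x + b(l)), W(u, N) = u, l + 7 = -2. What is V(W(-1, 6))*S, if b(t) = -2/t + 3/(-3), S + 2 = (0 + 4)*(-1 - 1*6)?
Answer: 135/8 ≈ 16.875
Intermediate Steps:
l = -9 (l = -7 - 2 = -9)
S = -30 (S = -2 + (0 + 4)*(-1 - 1*6) = -2 + 4*(-1 - 6) = -2 + 4*(-7) = -2 - 28 = -30)
b(t) = -1 - 2/t (b(t) = -2/t + 3*(-⅓) = -2/t - 1 = -1 - 2/t)
V(x) = 1/(-7/9 + x) (V(x) = 1/(x + (-2 - 1*(-9))/(-9)) = 1/(x - (-2 + 9)/9) = 1/(x - ⅑*7) = 1/(x - 7/9) = 1/(-7/9 + x))
V(W(-1, 6))*S = (9/(-7 + 9*(-1)))*(-30) = (9/(-7 - 9))*(-30) = (9/(-16))*(-30) = (9*(-1/16))*(-30) = -9/16*(-30) = 135/8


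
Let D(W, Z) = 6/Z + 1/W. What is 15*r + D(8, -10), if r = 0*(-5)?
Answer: -19/40 ≈ -0.47500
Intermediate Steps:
r = 0
D(W, Z) = 1/W + 6/Z (D(W, Z) = 6/Z + 1/W = 1/W + 6/Z)
15*r + D(8, -10) = 15*0 + (1/8 + 6/(-10)) = 0 + (⅛ + 6*(-⅒)) = 0 + (⅛ - ⅗) = 0 - 19/40 = -19/40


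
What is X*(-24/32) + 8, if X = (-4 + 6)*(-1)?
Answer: 19/2 ≈ 9.5000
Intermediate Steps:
X = -2 (X = 2*(-1) = -2)
X*(-24/32) + 8 = -(-48)/32 + 8 = -2*(-¾) + 8 = 3/2 + 8 = 19/2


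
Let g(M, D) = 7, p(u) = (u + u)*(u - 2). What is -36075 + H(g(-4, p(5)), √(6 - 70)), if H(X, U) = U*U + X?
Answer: -36132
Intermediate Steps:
p(u) = 2*u*(-2 + u) (p(u) = (2*u)*(-2 + u) = 2*u*(-2 + u))
H(X, U) = X + U² (H(X, U) = U² + X = X + U²)
-36075 + H(g(-4, p(5)), √(6 - 70)) = -36075 + (7 + (√(6 - 70))²) = -36075 + (7 + (√(-64))²) = -36075 + (7 + (8*I)²) = -36075 + (7 - 64) = -36075 - 57 = -36132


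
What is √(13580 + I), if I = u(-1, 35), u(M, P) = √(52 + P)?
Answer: √(13580 + √87) ≈ 116.57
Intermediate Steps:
I = √87 (I = √(52 + 35) = √87 ≈ 9.3274)
√(13580 + I) = √(13580 + √87)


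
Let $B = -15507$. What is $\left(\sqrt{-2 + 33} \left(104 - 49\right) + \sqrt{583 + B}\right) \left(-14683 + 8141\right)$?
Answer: $- 359810 \sqrt{31} - 13084 i \sqrt{3731} \approx -2.0033 \cdot 10^{6} - 7.992 \cdot 10^{5} i$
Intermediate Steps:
$\left(\sqrt{-2 + 33} \left(104 - 49\right) + \sqrt{583 + B}\right) \left(-14683 + 8141\right) = \left(\sqrt{-2 + 33} \left(104 - 49\right) + \sqrt{583 - 15507}\right) \left(-14683 + 8141\right) = \left(\sqrt{31} \cdot 55 + \sqrt{-14924}\right) \left(-6542\right) = \left(55 \sqrt{31} + 2 i \sqrt{3731}\right) \left(-6542\right) = - 359810 \sqrt{31} - 13084 i \sqrt{3731}$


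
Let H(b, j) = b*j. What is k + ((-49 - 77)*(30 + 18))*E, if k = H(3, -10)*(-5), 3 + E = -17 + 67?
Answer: -284106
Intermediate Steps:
E = 47 (E = -3 + (-17 + 67) = -3 + 50 = 47)
k = 150 (k = (3*(-10))*(-5) = -30*(-5) = 150)
k + ((-49 - 77)*(30 + 18))*E = 150 + ((-49 - 77)*(30 + 18))*47 = 150 - 126*48*47 = 150 - 6048*47 = 150 - 284256 = -284106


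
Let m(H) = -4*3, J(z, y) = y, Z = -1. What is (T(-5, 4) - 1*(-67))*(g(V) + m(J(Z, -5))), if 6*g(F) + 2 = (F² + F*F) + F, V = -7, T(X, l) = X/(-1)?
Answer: 204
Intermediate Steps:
T(X, l) = -X (T(X, l) = X*(-1) = -X)
m(H) = -12
g(F) = -⅓ + F²/3 + F/6 (g(F) = -⅓ + ((F² + F*F) + F)/6 = -⅓ + ((F² + F²) + F)/6 = -⅓ + (2*F² + F)/6 = -⅓ + (F + 2*F²)/6 = -⅓ + (F²/3 + F/6) = -⅓ + F²/3 + F/6)
(T(-5, 4) - 1*(-67))*(g(V) + m(J(Z, -5))) = (-1*(-5) - 1*(-67))*((-⅓ + (⅓)*(-7)² + (⅙)*(-7)) - 12) = (5 + 67)*((-⅓ + (⅓)*49 - 7/6) - 12) = 72*((-⅓ + 49/3 - 7/6) - 12) = 72*(89/6 - 12) = 72*(17/6) = 204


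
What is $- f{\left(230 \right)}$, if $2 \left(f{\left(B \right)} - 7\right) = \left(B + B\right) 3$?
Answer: $-697$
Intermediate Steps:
$f{\left(B \right)} = 7 + 3 B$ ($f{\left(B \right)} = 7 + \frac{\left(B + B\right) 3}{2} = 7 + \frac{2 B 3}{2} = 7 + \frac{6 B}{2} = 7 + 3 B$)
$- f{\left(230 \right)} = - (7 + 3 \cdot 230) = - (7 + 690) = \left(-1\right) 697 = -697$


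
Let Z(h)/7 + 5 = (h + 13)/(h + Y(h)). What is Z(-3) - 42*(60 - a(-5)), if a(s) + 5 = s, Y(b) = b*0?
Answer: -8995/3 ≈ -2998.3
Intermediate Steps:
Y(b) = 0
a(s) = -5 + s
Z(h) = -35 + 7*(13 + h)/h (Z(h) = -35 + 7*((h + 13)/(h + 0)) = -35 + 7*((13 + h)/h) = -35 + 7*(13 + h)/h)
Z(-3) - 42*(60 - a(-5)) = (-28 + 91/(-3)) - 42*(60 - (-5 - 5)) = (-28 + 91*(-1/3)) - 42*(60 - 1*(-10)) = (-28 - 91/3) - 42*(60 + 10) = -175/3 - 42*70 = -175/3 - 2940 = -8995/3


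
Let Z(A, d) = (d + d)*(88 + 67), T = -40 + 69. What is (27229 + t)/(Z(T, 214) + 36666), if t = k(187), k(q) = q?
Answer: 13708/51503 ≈ 0.26616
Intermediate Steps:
t = 187
T = 29
Z(A, d) = 310*d (Z(A, d) = (2*d)*155 = 310*d)
(27229 + t)/(Z(T, 214) + 36666) = (27229 + 187)/(310*214 + 36666) = 27416/(66340 + 36666) = 27416/103006 = 27416*(1/103006) = 13708/51503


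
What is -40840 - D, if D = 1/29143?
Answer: -1190200121/29143 ≈ -40840.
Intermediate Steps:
D = 1/29143 ≈ 3.4314e-5
-40840 - D = -40840 - 1*1/29143 = -40840 - 1/29143 = -1190200121/29143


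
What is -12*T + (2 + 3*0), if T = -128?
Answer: 1538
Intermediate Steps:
-12*T + (2 + 3*0) = -12*(-128) + (2 + 3*0) = 1536 + (2 + 0) = 1536 + 2 = 1538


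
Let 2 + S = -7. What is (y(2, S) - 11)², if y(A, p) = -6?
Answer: 289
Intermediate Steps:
S = -9 (S = -2 - 7 = -9)
(y(2, S) - 11)² = (-6 - 11)² = (-17)² = 289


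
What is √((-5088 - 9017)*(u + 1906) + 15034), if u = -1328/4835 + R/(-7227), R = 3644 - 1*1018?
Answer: I*√145758576969163692578/2329503 ≈ 5182.7*I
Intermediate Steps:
R = 2626 (R = 3644 - 1018 = 2626)
u = -22294166/34942545 (u = -1328/4835 + 2626/(-7227) = -1328*1/4835 + 2626*(-1/7227) = -1328/4835 - 2626/7227 = -22294166/34942545 ≈ -0.63802)
√((-5088 - 9017)*(u + 1906) + 15034) = √((-5088 - 9017)*(-22294166/34942545 + 1906) + 15034) = √(-14105*66578196604/34942545 + 15034) = √(-187817092619884/6988509 + 15034) = √(-187712027375578/6988509) = I*√145758576969163692578/2329503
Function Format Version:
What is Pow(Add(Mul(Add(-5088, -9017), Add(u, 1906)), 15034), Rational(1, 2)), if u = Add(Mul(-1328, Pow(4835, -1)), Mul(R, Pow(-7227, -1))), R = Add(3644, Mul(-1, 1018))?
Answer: Mul(Rational(1, 2329503), I, Pow(145758576969163692578, Rational(1, 2))) ≈ Mul(5182.7, I)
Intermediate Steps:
R = 2626 (R = Add(3644, -1018) = 2626)
u = Rational(-22294166, 34942545) (u = Add(Mul(-1328, Pow(4835, -1)), Mul(2626, Pow(-7227, -1))) = Add(Mul(-1328, Rational(1, 4835)), Mul(2626, Rational(-1, 7227))) = Add(Rational(-1328, 4835), Rational(-2626, 7227)) = Rational(-22294166, 34942545) ≈ -0.63802)
Pow(Add(Mul(Add(-5088, -9017), Add(u, 1906)), 15034), Rational(1, 2)) = Pow(Add(Mul(Add(-5088, -9017), Add(Rational(-22294166, 34942545), 1906)), 15034), Rational(1, 2)) = Pow(Add(Mul(-14105, Rational(66578196604, 34942545)), 15034), Rational(1, 2)) = Pow(Add(Rational(-187817092619884, 6988509), 15034), Rational(1, 2)) = Pow(Rational(-187712027375578, 6988509), Rational(1, 2)) = Mul(Rational(1, 2329503), I, Pow(145758576969163692578, Rational(1, 2)))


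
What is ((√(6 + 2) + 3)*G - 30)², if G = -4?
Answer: 1892 + 672*√2 ≈ 2842.4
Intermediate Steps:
((√(6 + 2) + 3)*G - 30)² = ((√(6 + 2) + 3)*(-4) - 30)² = ((√8 + 3)*(-4) - 30)² = ((2*√2 + 3)*(-4) - 30)² = ((3 + 2*√2)*(-4) - 30)² = ((-12 - 8*√2) - 30)² = (-42 - 8*√2)²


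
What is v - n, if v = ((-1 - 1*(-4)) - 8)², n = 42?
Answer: -17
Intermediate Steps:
v = 25 (v = ((-1 + 4) - 8)² = (3 - 8)² = (-5)² = 25)
v - n = 25 - 1*42 = 25 - 42 = -17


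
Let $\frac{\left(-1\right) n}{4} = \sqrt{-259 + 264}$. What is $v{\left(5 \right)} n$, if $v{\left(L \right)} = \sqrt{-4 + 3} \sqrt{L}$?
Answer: $- 20 i \approx - 20.0 i$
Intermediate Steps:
$v{\left(L \right)} = i \sqrt{L}$ ($v{\left(L \right)} = \sqrt{-1} \sqrt{L} = i \sqrt{L}$)
$n = - 4 \sqrt{5}$ ($n = - 4 \sqrt{-259 + 264} = - 4 \sqrt{5} \approx -8.9443$)
$v{\left(5 \right)} n = i \sqrt{5} \left(- 4 \sqrt{5}\right) = - 20 i$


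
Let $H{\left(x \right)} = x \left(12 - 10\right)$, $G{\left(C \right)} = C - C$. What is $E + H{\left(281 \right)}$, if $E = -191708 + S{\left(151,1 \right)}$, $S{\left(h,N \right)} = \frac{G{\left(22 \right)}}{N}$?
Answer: $-191146$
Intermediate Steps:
$G{\left(C \right)} = 0$
$S{\left(h,N \right)} = 0$ ($S{\left(h,N \right)} = \frac{0}{N} = 0$)
$H{\left(x \right)} = 2 x$ ($H{\left(x \right)} = x 2 = 2 x$)
$E = -191708$ ($E = -191708 + 0 = -191708$)
$E + H{\left(281 \right)} = -191708 + 2 \cdot 281 = -191708 + 562 = -191146$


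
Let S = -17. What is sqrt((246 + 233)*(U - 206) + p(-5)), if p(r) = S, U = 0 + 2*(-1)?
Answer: I*sqrt(99649) ≈ 315.67*I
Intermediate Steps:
U = -2 (U = 0 - 2 = -2)
p(r) = -17
sqrt((246 + 233)*(U - 206) + p(-5)) = sqrt((246 + 233)*(-2 - 206) - 17) = sqrt(479*(-208) - 17) = sqrt(-99632 - 17) = sqrt(-99649) = I*sqrt(99649)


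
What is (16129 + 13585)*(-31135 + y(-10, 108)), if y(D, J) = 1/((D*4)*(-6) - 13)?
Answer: -210007973816/227 ≈ -9.2515e+8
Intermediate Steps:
y(D, J) = 1/(-13 - 24*D) (y(D, J) = 1/((4*D)*(-6) - 13) = 1/(-24*D - 13) = 1/(-13 - 24*D))
(16129 + 13585)*(-31135 + y(-10, 108)) = (16129 + 13585)*(-31135 - 1/(13 + 24*(-10))) = 29714*(-31135 - 1/(13 - 240)) = 29714*(-31135 - 1/(-227)) = 29714*(-31135 - 1*(-1/227)) = 29714*(-31135 + 1/227) = 29714*(-7067644/227) = -210007973816/227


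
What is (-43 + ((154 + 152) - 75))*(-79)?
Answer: -14852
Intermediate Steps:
(-43 + ((154 + 152) - 75))*(-79) = (-43 + (306 - 75))*(-79) = (-43 + 231)*(-79) = 188*(-79) = -14852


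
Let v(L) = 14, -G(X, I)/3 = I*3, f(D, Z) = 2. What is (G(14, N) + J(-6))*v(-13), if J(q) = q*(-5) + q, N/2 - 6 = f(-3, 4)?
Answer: -1680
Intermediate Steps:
N = 16 (N = 12 + 2*2 = 12 + 4 = 16)
G(X, I) = -9*I (G(X, I) = -3*I*3 = -9*I)
J(q) = -4*q (J(q) = -5*q + q = -4*q)
(G(14, N) + J(-6))*v(-13) = (-9*16 - 4*(-6))*14 = (-144 + 24)*14 = -120*14 = -1680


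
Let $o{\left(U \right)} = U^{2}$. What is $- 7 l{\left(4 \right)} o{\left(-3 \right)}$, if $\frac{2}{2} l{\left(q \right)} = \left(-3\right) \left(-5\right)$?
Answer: $-945$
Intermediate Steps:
$l{\left(q \right)} = 15$ ($l{\left(q \right)} = \left(-3\right) \left(-5\right) = 15$)
$- 7 l{\left(4 \right)} o{\left(-3 \right)} = \left(-7\right) 15 \left(-3\right)^{2} = \left(-105\right) 9 = -945$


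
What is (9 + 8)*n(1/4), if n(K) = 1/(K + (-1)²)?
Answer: 68/5 ≈ 13.600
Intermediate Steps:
n(K) = 1/(1 + K) (n(K) = 1/(K + 1) = 1/(1 + K))
(9 + 8)*n(1/4) = (9 + 8)/(1 + 1/4) = 17/(1 + ¼) = 17/(5/4) = 17*(⅘) = 68/5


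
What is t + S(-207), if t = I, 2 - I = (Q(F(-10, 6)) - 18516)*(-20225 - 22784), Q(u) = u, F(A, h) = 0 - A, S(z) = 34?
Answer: -795924518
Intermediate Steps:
F(A, h) = -A
I = -795924552 (I = 2 - (-1*(-10) - 18516)*(-20225 - 22784) = 2 - (10 - 18516)*(-43009) = 2 - (-18506)*(-43009) = 2 - 1*795924554 = 2 - 795924554 = -795924552)
t = -795924552
t + S(-207) = -795924552 + 34 = -795924518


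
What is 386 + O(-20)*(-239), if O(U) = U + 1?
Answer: 4927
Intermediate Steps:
O(U) = 1 + U
386 + O(-20)*(-239) = 386 + (1 - 20)*(-239) = 386 - 19*(-239) = 386 + 4541 = 4927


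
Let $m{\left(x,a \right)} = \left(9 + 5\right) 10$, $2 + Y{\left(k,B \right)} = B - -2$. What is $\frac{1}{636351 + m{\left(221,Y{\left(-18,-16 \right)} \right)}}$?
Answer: $\frac{1}{636491} \approx 1.5711 \cdot 10^{-6}$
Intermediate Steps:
$Y{\left(k,B \right)} = B$ ($Y{\left(k,B \right)} = -2 + \left(B - -2\right) = -2 + \left(B + 2\right) = -2 + \left(2 + B\right) = B$)
$m{\left(x,a \right)} = 140$ ($m{\left(x,a \right)} = 14 \cdot 10 = 140$)
$\frac{1}{636351 + m{\left(221,Y{\left(-18,-16 \right)} \right)}} = \frac{1}{636351 + 140} = \frac{1}{636491}$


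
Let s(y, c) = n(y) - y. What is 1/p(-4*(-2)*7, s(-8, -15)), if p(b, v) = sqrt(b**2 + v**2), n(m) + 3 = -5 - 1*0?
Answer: 1/56 ≈ 0.017857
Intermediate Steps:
n(m) = -8 (n(m) = -3 + (-5 - 1*0) = -3 + (-5 + 0) = -3 - 5 = -8)
s(y, c) = -8 - y
1/p(-4*(-2)*7, s(-8, -15)) = 1/(sqrt((-4*(-2)*7)**2 + (-8 - 1*(-8))**2)) = 1/(sqrt((8*7)**2 + (-8 + 8)**2)) = 1/(sqrt(56**2 + 0**2)) = 1/(sqrt(3136 + 0)) = 1/(sqrt(3136)) = 1/56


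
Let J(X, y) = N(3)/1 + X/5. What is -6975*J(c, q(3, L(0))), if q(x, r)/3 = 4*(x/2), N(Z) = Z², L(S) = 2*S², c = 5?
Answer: -69750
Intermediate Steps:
q(x, r) = 6*x (q(x, r) = 3*(4*(x/2)) = 3*(2*x) = 6*x)
J(X, y) = 9 + X/5 (J(X, y) = 3²/1 + X/5 = 9*1 + X*(⅕) = 9 + X/5)
-6975*J(c, q(3, L(0))) = -6975*(9 + (⅕)*5) = -6975*(9 + 1) = -6975*10 = -69750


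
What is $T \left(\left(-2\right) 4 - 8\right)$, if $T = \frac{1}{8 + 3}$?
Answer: $- \frac{16}{11} \approx -1.4545$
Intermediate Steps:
$T = \frac{1}{11} \approx 0.090909$
$T \left(\left(-2\right) 4 - 8\right) = \frac{\left(-2\right) 4 - 8}{11} = \frac{-8 - 8}{11} = \frac{1}{11} \left(-16\right) = - \frac{16}{11}$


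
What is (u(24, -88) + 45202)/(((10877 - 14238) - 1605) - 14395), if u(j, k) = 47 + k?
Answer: -45161/19361 ≈ -2.3326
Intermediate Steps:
(u(24, -88) + 45202)/(((10877 - 14238) - 1605) - 14395) = ((47 - 88) + 45202)/(((10877 - 14238) - 1605) - 14395) = (-41 + 45202)/((-3361 - 1605) - 14395) = 45161/(-4966 - 14395) = 45161/(-19361) = 45161*(-1/19361) = -45161/19361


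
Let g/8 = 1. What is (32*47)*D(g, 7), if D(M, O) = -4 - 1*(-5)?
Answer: 1504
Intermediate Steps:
g = 8 (g = 8*1 = 8)
D(M, O) = 1 (D(M, O) = -4 + 5 = 1)
(32*47)*D(g, 7) = (32*47)*1 = 1504*1 = 1504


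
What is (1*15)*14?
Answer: 210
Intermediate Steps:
(1*15)*14 = 15*14 = 210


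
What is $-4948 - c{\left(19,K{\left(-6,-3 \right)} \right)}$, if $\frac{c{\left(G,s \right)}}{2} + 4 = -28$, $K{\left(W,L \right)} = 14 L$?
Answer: $-4884$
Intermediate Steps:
$c{\left(G,s \right)} = -64$ ($c{\left(G,s \right)} = -8 + 2 \left(-28\right) = -8 - 56 = -64$)
$-4948 - c{\left(19,K{\left(-6,-3 \right)} \right)} = -4948 - -64 = -4948 + 64 = -4884$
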